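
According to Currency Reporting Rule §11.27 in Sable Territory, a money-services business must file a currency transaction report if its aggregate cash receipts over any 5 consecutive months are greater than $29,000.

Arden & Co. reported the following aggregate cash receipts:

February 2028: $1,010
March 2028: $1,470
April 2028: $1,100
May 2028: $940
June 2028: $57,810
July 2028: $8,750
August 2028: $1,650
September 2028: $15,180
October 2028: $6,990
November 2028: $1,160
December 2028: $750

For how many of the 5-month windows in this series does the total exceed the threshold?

6

February 2028–June 2028: $1,010 + $1,470 + $1,100 + $940 + $57,810 = $62,330 (over)
March 2028–July 2028: $1,470 + $1,100 + $940 + $57,810 + $8,750 = $70,070 (over)
April 2028–August 2028: $1,100 + $940 + $57,810 + $8,750 + $1,650 = $70,250 (over)
May 2028–September 2028: $940 + $57,810 + $8,750 + $1,650 + $15,180 = $84,330 (over)
June 2028–October 2028: $57,810 + $8,750 + $1,650 + $15,180 + $6,990 = $90,380 (over)
July 2028–November 2028: $8,750 + $1,650 + $15,180 + $6,990 + $1,160 = $33,730 (over)
August 2028–December 2028: $1,650 + $15,180 + $6,990 + $1,160 + $750 = $25,730 (under)
6 windows exceed the threshold.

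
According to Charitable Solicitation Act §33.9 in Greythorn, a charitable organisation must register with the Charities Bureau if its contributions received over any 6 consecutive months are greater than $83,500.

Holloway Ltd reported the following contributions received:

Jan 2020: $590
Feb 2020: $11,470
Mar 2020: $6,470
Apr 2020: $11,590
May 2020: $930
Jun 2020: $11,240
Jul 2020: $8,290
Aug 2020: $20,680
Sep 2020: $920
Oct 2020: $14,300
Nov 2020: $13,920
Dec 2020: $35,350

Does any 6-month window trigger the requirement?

Yes

Jan 2020–Jun 2020: $590 + $11,470 + $6,470 + $11,590 + $930 + $11,240 = $42,290 (under)
Feb 2020–Jul 2020: $11,470 + $6,470 + $11,590 + $930 + $11,240 + $8,290 = $49,990 (under)
Mar 2020–Aug 2020: $6,470 + $11,590 + $930 + $11,240 + $8,290 + $20,680 = $59,200 (under)
Apr 2020–Sep 2020: $11,590 + $930 + $11,240 + $8,290 + $20,680 + $920 = $53,650 (under)
May 2020–Oct 2020: $930 + $11,240 + $8,290 + $20,680 + $920 + $14,300 = $56,360 (under)
Jun 2020–Nov 2020: $11,240 + $8,290 + $20,680 + $920 + $14,300 + $13,920 = $69,350 (under)
Jul 2020–Dec 2020: $8,290 + $20,680 + $920 + $14,300 + $13,920 + $35,350 = $93,460 (over)
At least one window exceeds $83,500.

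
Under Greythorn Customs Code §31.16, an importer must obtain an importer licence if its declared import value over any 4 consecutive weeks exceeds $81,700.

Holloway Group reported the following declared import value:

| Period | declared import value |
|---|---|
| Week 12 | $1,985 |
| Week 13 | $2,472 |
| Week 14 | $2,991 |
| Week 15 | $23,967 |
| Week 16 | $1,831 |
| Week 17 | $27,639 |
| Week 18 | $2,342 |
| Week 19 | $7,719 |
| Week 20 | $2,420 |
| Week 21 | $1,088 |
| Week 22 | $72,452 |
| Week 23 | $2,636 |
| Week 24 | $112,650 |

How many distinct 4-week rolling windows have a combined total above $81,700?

Week 12–Week 15: $1,985 + $2,472 + $2,991 + $23,967 = $31,415 (under)
Week 13–Week 16: $2,472 + $2,991 + $23,967 + $1,831 = $31,261 (under)
Week 14–Week 17: $2,991 + $23,967 + $1,831 + $27,639 = $56,428 (under)
Week 15–Week 18: $23,967 + $1,831 + $27,639 + $2,342 = $55,779 (under)
Week 16–Week 19: $1,831 + $27,639 + $2,342 + $7,719 = $39,531 (under)
Week 17–Week 20: $27,639 + $2,342 + $7,719 + $2,420 = $40,120 (under)
Week 18–Week 21: $2,342 + $7,719 + $2,420 + $1,088 = $13,569 (under)
Week 19–Week 22: $7,719 + $2,420 + $1,088 + $72,452 = $83,679 (over)
Week 20–Week 23: $2,420 + $1,088 + $72,452 + $2,636 = $78,596 (under)
Week 21–Week 24: $1,088 + $72,452 + $2,636 + $112,650 = $188,826 (over)
2 windows exceed the threshold.

2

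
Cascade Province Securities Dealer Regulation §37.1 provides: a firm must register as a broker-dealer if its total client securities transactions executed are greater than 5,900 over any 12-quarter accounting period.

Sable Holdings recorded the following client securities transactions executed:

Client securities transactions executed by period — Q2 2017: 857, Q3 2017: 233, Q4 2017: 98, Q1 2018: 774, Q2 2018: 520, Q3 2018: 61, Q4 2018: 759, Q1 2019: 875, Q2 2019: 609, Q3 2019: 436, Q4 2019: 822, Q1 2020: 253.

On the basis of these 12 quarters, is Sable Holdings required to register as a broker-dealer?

Yes

Total client securities transactions executed: 857 + 233 + 98 + 774 + 520 + 61 + 759 + 875 + 609 + 436 + 822 + 253 = 6,297.
6,297 > 5,900, so the threshold is exceeded.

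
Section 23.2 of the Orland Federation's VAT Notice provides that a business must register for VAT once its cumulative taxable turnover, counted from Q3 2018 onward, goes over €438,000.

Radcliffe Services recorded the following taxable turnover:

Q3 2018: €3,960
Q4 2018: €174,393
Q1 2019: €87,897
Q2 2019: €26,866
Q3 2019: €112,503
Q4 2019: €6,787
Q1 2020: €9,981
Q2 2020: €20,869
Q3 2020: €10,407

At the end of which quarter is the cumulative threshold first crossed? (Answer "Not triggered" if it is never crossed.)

Q2 2020

Through Q3 2018: €3,960
Through Q4 2018: €178,353
Through Q1 2019: €266,250
Through Q2 2019: €293,116
Through Q3 2019: €405,619
Through Q4 2019: €412,406
Through Q1 2020: €422,387
Through Q2 2020: €443,256 ← exceeds threshold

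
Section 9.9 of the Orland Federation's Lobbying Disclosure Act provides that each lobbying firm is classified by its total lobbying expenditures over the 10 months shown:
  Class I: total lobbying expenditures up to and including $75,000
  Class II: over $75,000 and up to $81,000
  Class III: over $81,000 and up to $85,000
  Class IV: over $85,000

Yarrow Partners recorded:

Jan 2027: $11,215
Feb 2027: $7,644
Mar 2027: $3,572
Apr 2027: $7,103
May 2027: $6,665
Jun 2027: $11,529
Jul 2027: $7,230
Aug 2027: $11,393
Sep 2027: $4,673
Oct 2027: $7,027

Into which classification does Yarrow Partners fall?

Total lobbying expenditures: $11,215 + $7,644 + $3,572 + $7,103 + $6,665 + $11,529 + $7,230 + $11,393 + $4,673 + $7,027 = $78,051.
$75,000 < $78,051 ≤ $81,000, so Class II applies.

Class II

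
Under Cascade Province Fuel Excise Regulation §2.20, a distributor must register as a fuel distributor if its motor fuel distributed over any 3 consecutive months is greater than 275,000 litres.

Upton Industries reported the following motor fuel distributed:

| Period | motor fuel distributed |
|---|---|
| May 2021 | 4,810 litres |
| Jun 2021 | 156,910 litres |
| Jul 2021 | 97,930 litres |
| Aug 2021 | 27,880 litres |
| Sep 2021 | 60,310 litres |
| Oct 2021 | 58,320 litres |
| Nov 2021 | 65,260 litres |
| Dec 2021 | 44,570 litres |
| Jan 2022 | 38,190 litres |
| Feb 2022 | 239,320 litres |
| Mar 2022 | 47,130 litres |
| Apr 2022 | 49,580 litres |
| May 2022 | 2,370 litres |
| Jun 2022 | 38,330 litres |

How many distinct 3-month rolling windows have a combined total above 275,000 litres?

4

May 2021–Jul 2021: 4,810 litres + 156,910 litres + 97,930 litres = 259,650 litres (under)
Jun 2021–Aug 2021: 156,910 litres + 97,930 litres + 27,880 litres = 282,720 litres (over)
Jul 2021–Sep 2021: 97,930 litres + 27,880 litres + 60,310 litres = 186,120 litres (under)
Aug 2021–Oct 2021: 27,880 litres + 60,310 litres + 58,320 litres = 146,510 litres (under)
Sep 2021–Nov 2021: 60,310 litres + 58,320 litres + 65,260 litres = 183,890 litres (under)
Oct 2021–Dec 2021: 58,320 litres + 65,260 litres + 44,570 litres = 168,150 litres (under)
Nov 2021–Jan 2022: 65,260 litres + 44,570 litres + 38,190 litres = 148,020 litres (under)
Dec 2021–Feb 2022: 44,570 litres + 38,190 litres + 239,320 litres = 322,080 litres (over)
Jan 2022–Mar 2022: 38,190 litres + 239,320 litres + 47,130 litres = 324,640 litres (over)
Feb 2022–Apr 2022: 239,320 litres + 47,130 litres + 49,580 litres = 336,030 litres (over)
Mar 2022–May 2022: 47,130 litres + 49,580 litres + 2,370 litres = 99,080 litres (under)
Apr 2022–Jun 2022: 49,580 litres + 2,370 litres + 38,330 litres = 90,280 litres (under)
4 windows exceed the threshold.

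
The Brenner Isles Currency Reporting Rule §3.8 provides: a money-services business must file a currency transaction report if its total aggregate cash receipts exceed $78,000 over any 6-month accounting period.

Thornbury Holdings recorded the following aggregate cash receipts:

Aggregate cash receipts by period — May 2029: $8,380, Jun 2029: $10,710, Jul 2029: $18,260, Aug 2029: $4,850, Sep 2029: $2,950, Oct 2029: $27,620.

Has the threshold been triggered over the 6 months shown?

No

Total aggregate cash receipts: $8,380 + $10,710 + $18,260 + $4,850 + $2,950 + $27,620 = $72,770.
$72,770 ≤ $78,000, so the threshold is not exceeded.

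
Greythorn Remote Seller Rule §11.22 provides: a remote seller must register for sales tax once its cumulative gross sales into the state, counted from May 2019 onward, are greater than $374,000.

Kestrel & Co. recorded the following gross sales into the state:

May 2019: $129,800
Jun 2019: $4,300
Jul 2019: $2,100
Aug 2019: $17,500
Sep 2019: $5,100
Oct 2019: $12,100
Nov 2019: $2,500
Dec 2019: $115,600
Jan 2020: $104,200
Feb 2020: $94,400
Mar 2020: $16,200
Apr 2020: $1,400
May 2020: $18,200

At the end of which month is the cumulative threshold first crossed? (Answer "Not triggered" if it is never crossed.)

Through May 2019: $129,800
Through Jun 2019: $134,100
Through Jul 2019: $136,200
Through Aug 2019: $153,700
Through Sep 2019: $158,800
Through Oct 2019: $170,900
Through Nov 2019: $173,400
Through Dec 2019: $289,000
Through Jan 2020: $393,200 ← exceeds threshold

Jan 2020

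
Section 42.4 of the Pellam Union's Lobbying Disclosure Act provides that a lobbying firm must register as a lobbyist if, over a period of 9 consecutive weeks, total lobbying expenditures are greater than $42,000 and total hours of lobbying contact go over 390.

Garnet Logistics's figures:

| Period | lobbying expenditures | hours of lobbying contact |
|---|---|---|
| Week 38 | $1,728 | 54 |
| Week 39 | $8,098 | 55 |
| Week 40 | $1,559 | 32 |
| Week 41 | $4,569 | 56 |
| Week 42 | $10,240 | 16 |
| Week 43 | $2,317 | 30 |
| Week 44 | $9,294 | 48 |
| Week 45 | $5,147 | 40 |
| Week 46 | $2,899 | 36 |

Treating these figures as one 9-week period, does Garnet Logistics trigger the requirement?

Total lobbying expenditures: $1,728 + $8,098 + $1,559 + $4,569 + $10,240 + $2,317 + $9,294 + $5,147 + $2,899 = $45,851 (> $42,000).
Total hours of lobbying contact: 54 + 55 + 32 + 56 + 16 + 30 + 48 + 40 + 36 = 367 (≤ 390).
The test is 'and': the rule requires both, and at least one is not exceeded.

No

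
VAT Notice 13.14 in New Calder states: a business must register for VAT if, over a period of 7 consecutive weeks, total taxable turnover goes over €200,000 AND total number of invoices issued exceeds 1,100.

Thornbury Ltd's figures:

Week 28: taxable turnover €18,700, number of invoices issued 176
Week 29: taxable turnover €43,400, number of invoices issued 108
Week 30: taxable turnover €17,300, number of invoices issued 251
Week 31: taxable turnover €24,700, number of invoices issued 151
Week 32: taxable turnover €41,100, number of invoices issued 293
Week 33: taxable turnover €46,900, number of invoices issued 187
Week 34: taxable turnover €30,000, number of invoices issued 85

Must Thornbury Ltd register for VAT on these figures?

Total taxable turnover: €18,700 + €43,400 + €17,300 + €24,700 + €41,100 + €46,900 + €30,000 = €222,100 (> €200,000).
Total number of invoices issued: 176 + 108 + 251 + 151 + 293 + 187 + 85 = 1,251 (> 1,100).
The test is 'and': both thresholds are exceeded.

Yes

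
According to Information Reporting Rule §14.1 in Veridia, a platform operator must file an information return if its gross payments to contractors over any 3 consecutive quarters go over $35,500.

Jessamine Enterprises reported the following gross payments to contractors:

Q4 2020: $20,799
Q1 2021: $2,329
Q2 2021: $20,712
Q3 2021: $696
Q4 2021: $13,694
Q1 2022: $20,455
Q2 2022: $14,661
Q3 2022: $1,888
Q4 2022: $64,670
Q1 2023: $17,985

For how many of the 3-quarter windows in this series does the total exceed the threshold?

5

Q4 2020–Q2 2021: $20,799 + $2,329 + $20,712 = $43,840 (over)
Q1 2021–Q3 2021: $2,329 + $20,712 + $696 = $23,737 (under)
Q2 2021–Q4 2021: $20,712 + $696 + $13,694 = $35,102 (under)
Q3 2021–Q1 2022: $696 + $13,694 + $20,455 = $34,845 (under)
Q4 2021–Q2 2022: $13,694 + $20,455 + $14,661 = $48,810 (over)
Q1 2022–Q3 2022: $20,455 + $14,661 + $1,888 = $37,004 (over)
Q2 2022–Q4 2022: $14,661 + $1,888 + $64,670 = $81,219 (over)
Q3 2022–Q1 2023: $1,888 + $64,670 + $17,985 = $84,543 (over)
5 windows exceed the threshold.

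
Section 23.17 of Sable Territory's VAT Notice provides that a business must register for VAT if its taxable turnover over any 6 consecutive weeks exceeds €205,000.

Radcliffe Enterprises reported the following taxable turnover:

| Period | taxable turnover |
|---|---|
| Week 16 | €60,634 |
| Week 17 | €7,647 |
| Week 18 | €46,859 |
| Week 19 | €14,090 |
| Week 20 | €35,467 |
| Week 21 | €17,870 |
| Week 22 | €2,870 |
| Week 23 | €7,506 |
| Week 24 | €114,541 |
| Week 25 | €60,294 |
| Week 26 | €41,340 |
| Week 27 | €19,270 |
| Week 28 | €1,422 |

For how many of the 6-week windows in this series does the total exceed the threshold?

4

Week 16–Week 21: €60,634 + €7,647 + €46,859 + €14,090 + €35,467 + €17,870 = €182,567 (under)
Week 17–Week 22: €7,647 + €46,859 + €14,090 + €35,467 + €17,870 + €2,870 = €124,803 (under)
Week 18–Week 23: €46,859 + €14,090 + €35,467 + €17,870 + €2,870 + €7,506 = €124,662 (under)
Week 19–Week 24: €14,090 + €35,467 + €17,870 + €2,870 + €7,506 + €114,541 = €192,344 (under)
Week 20–Week 25: €35,467 + €17,870 + €2,870 + €7,506 + €114,541 + €60,294 = €238,548 (over)
Week 21–Week 26: €17,870 + €2,870 + €7,506 + €114,541 + €60,294 + €41,340 = €244,421 (over)
Week 22–Week 27: €2,870 + €7,506 + €114,541 + €60,294 + €41,340 + €19,270 = €245,821 (over)
Week 23–Week 28: €7,506 + €114,541 + €60,294 + €41,340 + €19,270 + €1,422 = €244,373 (over)
4 windows exceed the threshold.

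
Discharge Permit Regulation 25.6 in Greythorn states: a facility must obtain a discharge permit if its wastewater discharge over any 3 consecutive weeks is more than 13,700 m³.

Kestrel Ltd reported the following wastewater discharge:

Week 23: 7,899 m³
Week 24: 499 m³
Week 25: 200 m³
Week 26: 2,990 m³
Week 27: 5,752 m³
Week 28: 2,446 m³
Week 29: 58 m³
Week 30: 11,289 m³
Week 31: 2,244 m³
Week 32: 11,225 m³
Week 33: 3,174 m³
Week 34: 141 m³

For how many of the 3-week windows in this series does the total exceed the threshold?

Week 23–Week 25: 7,899 m³ + 499 m³ + 200 m³ = 8,598 m³ (under)
Week 24–Week 26: 499 m³ + 200 m³ + 2,990 m³ = 3,689 m³ (under)
Week 25–Week 27: 200 m³ + 2,990 m³ + 5,752 m³ = 8,942 m³ (under)
Week 26–Week 28: 2,990 m³ + 5,752 m³ + 2,446 m³ = 11,188 m³ (under)
Week 27–Week 29: 5,752 m³ + 2,446 m³ + 58 m³ = 8,256 m³ (under)
Week 28–Week 30: 2,446 m³ + 58 m³ + 11,289 m³ = 13,793 m³ (over)
Week 29–Week 31: 58 m³ + 11,289 m³ + 2,244 m³ = 13,591 m³ (under)
Week 30–Week 32: 11,289 m³ + 2,244 m³ + 11,225 m³ = 24,758 m³ (over)
Week 31–Week 33: 2,244 m³ + 11,225 m³ + 3,174 m³ = 16,643 m³ (over)
Week 32–Week 34: 11,225 m³ + 3,174 m³ + 141 m³ = 14,540 m³ (over)
4 windows exceed the threshold.

4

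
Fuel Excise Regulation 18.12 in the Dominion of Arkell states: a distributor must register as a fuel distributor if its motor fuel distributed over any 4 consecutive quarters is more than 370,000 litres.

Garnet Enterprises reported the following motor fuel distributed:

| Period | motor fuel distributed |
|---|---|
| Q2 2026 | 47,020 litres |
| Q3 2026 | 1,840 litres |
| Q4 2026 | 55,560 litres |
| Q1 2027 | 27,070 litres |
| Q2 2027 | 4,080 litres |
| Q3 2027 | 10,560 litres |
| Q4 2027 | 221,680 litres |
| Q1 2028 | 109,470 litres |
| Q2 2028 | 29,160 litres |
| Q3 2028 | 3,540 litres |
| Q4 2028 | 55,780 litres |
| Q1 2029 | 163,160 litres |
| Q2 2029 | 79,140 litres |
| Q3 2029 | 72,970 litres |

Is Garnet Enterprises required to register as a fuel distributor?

Yes

Q2 2026–Q1 2027: 47,020 litres + 1,840 litres + 55,560 litres + 27,070 litres = 131,490 litres (under)
Q3 2026–Q2 2027: 1,840 litres + 55,560 litres + 27,070 litres + 4,080 litres = 88,550 litres (under)
Q4 2026–Q3 2027: 55,560 litres + 27,070 litres + 4,080 litres + 10,560 litres = 97,270 litres (under)
Q1 2027–Q4 2027: 27,070 litres + 4,080 litres + 10,560 litres + 221,680 litres = 263,390 litres (under)
Q2 2027–Q1 2028: 4,080 litres + 10,560 litres + 221,680 litres + 109,470 litres = 345,790 litres (under)
Q3 2027–Q2 2028: 10,560 litres + 221,680 litres + 109,470 litres + 29,160 litres = 370,870 litres (over)
Q4 2027–Q3 2028: 221,680 litres + 109,470 litres + 29,160 litres + 3,540 litres = 363,850 litres (under)
Q1 2028–Q4 2028: 109,470 litres + 29,160 litres + 3,540 litres + 55,780 litres = 197,950 litres (under)
Q2 2028–Q1 2029: 29,160 litres + 3,540 litres + 55,780 litres + 163,160 litres = 251,640 litres (under)
Q3 2028–Q2 2029: 3,540 litres + 55,780 litres + 163,160 litres + 79,140 litres = 301,620 litres (under)
Q4 2028–Q3 2029: 55,780 litres + 163,160 litres + 79,140 litres + 72,970 litres = 371,050 litres (over)
At least one window exceeds 370,000 litres.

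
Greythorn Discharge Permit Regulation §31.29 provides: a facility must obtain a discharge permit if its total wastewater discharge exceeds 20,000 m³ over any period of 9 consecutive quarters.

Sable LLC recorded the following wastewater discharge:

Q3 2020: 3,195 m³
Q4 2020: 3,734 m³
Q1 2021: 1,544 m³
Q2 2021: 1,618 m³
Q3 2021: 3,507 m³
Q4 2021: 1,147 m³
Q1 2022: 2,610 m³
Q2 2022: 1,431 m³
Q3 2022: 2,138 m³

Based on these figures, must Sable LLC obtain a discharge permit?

Total wastewater discharge: 3,195 m³ + 3,734 m³ + 1,544 m³ + 1,618 m³ + 3,507 m³ + 1,147 m³ + 2,610 m³ + 1,431 m³ + 2,138 m³ = 20,924 m³.
20,924 m³ > 20,000 m³, so the threshold is exceeded.

Yes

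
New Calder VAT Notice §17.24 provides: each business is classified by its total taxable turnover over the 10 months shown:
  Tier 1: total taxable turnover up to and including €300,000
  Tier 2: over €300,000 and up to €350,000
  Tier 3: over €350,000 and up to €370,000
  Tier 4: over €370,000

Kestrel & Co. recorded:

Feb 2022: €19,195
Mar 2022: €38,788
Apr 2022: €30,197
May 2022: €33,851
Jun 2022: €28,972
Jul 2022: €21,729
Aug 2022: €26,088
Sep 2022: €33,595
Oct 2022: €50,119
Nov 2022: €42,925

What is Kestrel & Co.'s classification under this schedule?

Tier 2

Total taxable turnover: €19,195 + €38,788 + €30,197 + €33,851 + €28,972 + €21,729 + €26,088 + €33,595 + €50,119 + €42,925 = €325,459.
€300,000 < €325,459 ≤ €350,000, so Tier 2 applies.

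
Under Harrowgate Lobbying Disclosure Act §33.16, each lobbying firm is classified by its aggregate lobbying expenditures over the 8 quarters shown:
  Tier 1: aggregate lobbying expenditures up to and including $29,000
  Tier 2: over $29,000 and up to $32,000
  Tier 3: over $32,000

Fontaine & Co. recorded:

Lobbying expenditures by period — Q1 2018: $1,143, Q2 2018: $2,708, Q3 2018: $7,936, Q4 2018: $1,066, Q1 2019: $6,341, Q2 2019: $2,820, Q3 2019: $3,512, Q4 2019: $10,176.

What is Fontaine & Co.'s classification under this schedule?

Aggregate lobbying expenditures: $1,143 + $2,708 + $7,936 + $1,066 + $6,341 + $2,820 + $3,512 + $10,176 = $35,702.
$35,702 > $32,000, so Tier 3 applies.

Tier 3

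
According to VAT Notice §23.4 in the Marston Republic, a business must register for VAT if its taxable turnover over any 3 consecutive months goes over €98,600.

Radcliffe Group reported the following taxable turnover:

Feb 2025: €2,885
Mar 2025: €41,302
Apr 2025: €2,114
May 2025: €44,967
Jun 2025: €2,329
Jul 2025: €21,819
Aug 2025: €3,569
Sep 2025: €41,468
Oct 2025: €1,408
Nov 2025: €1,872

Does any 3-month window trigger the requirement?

Feb 2025–Apr 2025: €2,885 + €41,302 + €2,114 = €46,301 (under)
Mar 2025–May 2025: €41,302 + €2,114 + €44,967 = €88,383 (under)
Apr 2025–Jun 2025: €2,114 + €44,967 + €2,329 = €49,410 (under)
May 2025–Jul 2025: €44,967 + €2,329 + €21,819 = €69,115 (under)
Jun 2025–Aug 2025: €2,329 + €21,819 + €3,569 = €27,717 (under)
Jul 2025–Sep 2025: €21,819 + €3,569 + €41,468 = €66,856 (under)
Aug 2025–Oct 2025: €3,569 + €41,468 + €1,408 = €46,445 (under)
Sep 2025–Nov 2025: €41,468 + €1,408 + €1,872 = €44,748 (under)
No window exceeds €98,600.

No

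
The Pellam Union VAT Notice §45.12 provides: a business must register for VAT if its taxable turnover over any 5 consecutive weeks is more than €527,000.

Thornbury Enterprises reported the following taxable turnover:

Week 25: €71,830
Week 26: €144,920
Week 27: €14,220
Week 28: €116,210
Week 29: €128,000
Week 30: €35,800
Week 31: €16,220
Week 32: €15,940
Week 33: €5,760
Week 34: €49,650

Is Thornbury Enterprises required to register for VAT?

No

Week 25–Week 29: €71,830 + €144,920 + €14,220 + €116,210 + €128,000 = €475,180 (under)
Week 26–Week 30: €144,920 + €14,220 + €116,210 + €128,000 + €35,800 = €439,150 (under)
Week 27–Week 31: €14,220 + €116,210 + €128,000 + €35,800 + €16,220 = €310,450 (under)
Week 28–Week 32: €116,210 + €128,000 + €35,800 + €16,220 + €15,940 = €312,170 (under)
Week 29–Week 33: €128,000 + €35,800 + €16,220 + €15,940 + €5,760 = €201,720 (under)
Week 30–Week 34: €35,800 + €16,220 + €15,940 + €5,760 + €49,650 = €123,370 (under)
No window exceeds €527,000.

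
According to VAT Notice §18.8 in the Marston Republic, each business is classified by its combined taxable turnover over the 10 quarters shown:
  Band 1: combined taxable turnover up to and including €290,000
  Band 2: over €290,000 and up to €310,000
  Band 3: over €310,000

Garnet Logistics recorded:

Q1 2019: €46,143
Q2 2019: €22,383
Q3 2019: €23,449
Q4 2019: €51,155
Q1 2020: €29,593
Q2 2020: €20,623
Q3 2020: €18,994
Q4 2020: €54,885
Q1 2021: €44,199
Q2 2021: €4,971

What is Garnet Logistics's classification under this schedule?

Band 3

Combined taxable turnover: €46,143 + €22,383 + €23,449 + €51,155 + €29,593 + €20,623 + €18,994 + €54,885 + €44,199 + €4,971 = €316,395.
€316,395 > €310,000, so Band 3 applies.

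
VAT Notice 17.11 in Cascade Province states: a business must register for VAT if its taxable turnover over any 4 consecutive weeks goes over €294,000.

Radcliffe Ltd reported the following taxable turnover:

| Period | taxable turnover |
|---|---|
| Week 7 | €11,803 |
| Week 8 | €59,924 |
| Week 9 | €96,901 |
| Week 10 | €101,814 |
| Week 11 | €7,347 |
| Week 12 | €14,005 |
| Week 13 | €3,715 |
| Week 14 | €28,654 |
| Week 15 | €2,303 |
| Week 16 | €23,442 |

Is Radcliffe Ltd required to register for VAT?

No

Week 7–Week 10: €11,803 + €59,924 + €96,901 + €101,814 = €270,442 (under)
Week 8–Week 11: €59,924 + €96,901 + €101,814 + €7,347 = €265,986 (under)
Week 9–Week 12: €96,901 + €101,814 + €7,347 + €14,005 = €220,067 (under)
Week 10–Week 13: €101,814 + €7,347 + €14,005 + €3,715 = €126,881 (under)
Week 11–Week 14: €7,347 + €14,005 + €3,715 + €28,654 = €53,721 (under)
Week 12–Week 15: €14,005 + €3,715 + €28,654 + €2,303 = €48,677 (under)
Week 13–Week 16: €3,715 + €28,654 + €2,303 + €23,442 = €58,114 (under)
No window exceeds €294,000.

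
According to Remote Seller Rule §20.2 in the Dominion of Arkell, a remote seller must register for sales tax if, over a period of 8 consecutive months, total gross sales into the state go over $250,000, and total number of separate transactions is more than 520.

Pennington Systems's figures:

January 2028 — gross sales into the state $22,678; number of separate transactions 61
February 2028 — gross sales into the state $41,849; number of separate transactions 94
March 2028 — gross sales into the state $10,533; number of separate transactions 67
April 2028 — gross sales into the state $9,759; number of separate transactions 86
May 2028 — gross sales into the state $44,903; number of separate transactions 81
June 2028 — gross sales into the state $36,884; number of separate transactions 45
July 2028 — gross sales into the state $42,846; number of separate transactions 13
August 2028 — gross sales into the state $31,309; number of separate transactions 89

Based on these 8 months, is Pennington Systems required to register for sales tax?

Total gross sales into the state: $22,678 + $41,849 + $10,533 + $9,759 + $44,903 + $36,884 + $42,846 + $31,309 = $240,761 (≤ $250,000).
Total number of separate transactions: 61 + 94 + 67 + 86 + 81 + 45 + 13 + 89 = 536 (> 520).
The test is 'and': the rule requires both, and at least one is not exceeded.

No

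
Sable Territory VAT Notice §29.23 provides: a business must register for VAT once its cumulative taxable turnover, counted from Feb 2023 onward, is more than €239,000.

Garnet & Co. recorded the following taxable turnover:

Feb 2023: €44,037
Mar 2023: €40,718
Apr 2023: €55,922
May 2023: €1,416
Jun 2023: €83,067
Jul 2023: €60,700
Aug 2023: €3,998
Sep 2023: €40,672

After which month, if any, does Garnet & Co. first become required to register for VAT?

Through Feb 2023: €44,037
Through Mar 2023: €84,755
Through Apr 2023: €140,677
Through May 2023: €142,093
Through Jun 2023: €225,160
Through Jul 2023: €285,860 ← exceeds threshold

Jul 2023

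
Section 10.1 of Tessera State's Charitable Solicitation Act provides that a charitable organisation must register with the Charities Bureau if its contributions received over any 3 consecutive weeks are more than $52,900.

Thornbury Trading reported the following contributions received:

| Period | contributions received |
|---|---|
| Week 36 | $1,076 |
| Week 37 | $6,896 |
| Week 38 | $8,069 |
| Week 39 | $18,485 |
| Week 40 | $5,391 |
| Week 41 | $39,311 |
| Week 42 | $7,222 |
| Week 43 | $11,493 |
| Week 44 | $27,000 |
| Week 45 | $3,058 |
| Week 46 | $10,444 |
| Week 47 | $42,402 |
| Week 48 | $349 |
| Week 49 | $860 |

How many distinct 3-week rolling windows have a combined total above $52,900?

Week 36–Week 38: $1,076 + $6,896 + $8,069 = $16,041 (under)
Week 37–Week 39: $6,896 + $8,069 + $18,485 = $33,450 (under)
Week 38–Week 40: $8,069 + $18,485 + $5,391 = $31,945 (under)
Week 39–Week 41: $18,485 + $5,391 + $39,311 = $63,187 (over)
Week 40–Week 42: $5,391 + $39,311 + $7,222 = $51,924 (under)
Week 41–Week 43: $39,311 + $7,222 + $11,493 = $58,026 (over)
Week 42–Week 44: $7,222 + $11,493 + $27,000 = $45,715 (under)
Week 43–Week 45: $11,493 + $27,000 + $3,058 = $41,551 (under)
Week 44–Week 46: $27,000 + $3,058 + $10,444 = $40,502 (under)
Week 45–Week 47: $3,058 + $10,444 + $42,402 = $55,904 (over)
Week 46–Week 48: $10,444 + $42,402 + $349 = $53,195 (over)
Week 47–Week 49: $42,402 + $349 + $860 = $43,611 (under)
4 windows exceed the threshold.

4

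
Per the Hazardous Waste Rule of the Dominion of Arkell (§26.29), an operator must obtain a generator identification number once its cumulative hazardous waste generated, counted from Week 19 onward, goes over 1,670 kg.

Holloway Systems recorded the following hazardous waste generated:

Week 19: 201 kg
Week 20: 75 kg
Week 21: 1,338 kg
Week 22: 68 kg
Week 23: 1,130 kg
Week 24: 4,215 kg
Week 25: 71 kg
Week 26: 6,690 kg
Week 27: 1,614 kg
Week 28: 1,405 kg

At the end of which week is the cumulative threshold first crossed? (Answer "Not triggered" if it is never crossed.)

Week 22

Through Week 19: 201 kg
Through Week 20: 276 kg
Through Week 21: 1,614 kg
Through Week 22: 1,682 kg ← exceeds threshold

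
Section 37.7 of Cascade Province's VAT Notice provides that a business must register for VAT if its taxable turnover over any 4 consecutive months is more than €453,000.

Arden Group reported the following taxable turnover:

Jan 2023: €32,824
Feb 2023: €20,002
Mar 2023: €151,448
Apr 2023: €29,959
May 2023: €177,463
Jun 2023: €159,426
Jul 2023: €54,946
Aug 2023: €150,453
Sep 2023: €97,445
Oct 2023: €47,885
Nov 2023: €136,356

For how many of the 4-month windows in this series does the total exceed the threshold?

Jan 2023–Apr 2023: €32,824 + €20,002 + €151,448 + €29,959 = €234,233 (under)
Feb 2023–May 2023: €20,002 + €151,448 + €29,959 + €177,463 = €378,872 (under)
Mar 2023–Jun 2023: €151,448 + €29,959 + €177,463 + €159,426 = €518,296 (over)
Apr 2023–Jul 2023: €29,959 + €177,463 + €159,426 + €54,946 = €421,794 (under)
May 2023–Aug 2023: €177,463 + €159,426 + €54,946 + €150,453 = €542,288 (over)
Jun 2023–Sep 2023: €159,426 + €54,946 + €150,453 + €97,445 = €462,270 (over)
Jul 2023–Oct 2023: €54,946 + €150,453 + €97,445 + €47,885 = €350,729 (under)
Aug 2023–Nov 2023: €150,453 + €97,445 + €47,885 + €136,356 = €432,139 (under)
3 windows exceed the threshold.

3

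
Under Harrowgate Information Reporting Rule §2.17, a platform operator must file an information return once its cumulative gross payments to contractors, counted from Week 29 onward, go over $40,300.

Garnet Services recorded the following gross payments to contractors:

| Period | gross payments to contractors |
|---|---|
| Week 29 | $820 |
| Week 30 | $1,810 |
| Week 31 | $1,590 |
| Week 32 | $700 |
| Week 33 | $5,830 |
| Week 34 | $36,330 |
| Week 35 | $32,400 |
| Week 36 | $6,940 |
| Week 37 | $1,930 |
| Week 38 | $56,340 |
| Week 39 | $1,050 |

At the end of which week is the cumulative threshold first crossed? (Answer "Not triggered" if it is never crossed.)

Through Week 29: $820
Through Week 30: $2,630
Through Week 31: $4,220
Through Week 32: $4,920
Through Week 33: $10,750
Through Week 34: $47,080 ← exceeds threshold

Week 34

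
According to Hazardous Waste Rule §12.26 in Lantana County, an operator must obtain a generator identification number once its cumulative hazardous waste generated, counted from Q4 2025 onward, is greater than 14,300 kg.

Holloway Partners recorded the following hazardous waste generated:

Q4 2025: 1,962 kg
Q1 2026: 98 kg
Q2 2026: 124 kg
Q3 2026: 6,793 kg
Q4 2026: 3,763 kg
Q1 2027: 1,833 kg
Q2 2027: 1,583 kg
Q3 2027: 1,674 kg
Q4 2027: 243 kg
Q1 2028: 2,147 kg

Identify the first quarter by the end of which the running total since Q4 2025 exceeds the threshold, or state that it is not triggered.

Q1 2027

Through Q4 2025: 1,962 kg
Through Q1 2026: 2,060 kg
Through Q2 2026: 2,184 kg
Through Q3 2026: 8,977 kg
Through Q4 2026: 12,740 kg
Through Q1 2027: 14,573 kg ← exceeds threshold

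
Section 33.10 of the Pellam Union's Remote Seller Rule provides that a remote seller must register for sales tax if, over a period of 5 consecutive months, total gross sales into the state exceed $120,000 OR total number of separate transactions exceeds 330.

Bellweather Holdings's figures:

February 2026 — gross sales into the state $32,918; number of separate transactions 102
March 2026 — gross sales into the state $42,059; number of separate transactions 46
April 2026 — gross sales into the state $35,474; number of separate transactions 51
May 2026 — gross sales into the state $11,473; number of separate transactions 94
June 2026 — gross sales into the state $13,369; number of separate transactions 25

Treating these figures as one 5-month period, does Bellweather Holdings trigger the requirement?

Total gross sales into the state: $32,918 + $42,059 + $35,474 + $11,473 + $13,369 = $135,293 (> $120,000).
Total number of separate transactions: 102 + 46 + 51 + 94 + 25 = 318 (≤ 330).
The test is 'or': at least one threshold is exceeded.

Yes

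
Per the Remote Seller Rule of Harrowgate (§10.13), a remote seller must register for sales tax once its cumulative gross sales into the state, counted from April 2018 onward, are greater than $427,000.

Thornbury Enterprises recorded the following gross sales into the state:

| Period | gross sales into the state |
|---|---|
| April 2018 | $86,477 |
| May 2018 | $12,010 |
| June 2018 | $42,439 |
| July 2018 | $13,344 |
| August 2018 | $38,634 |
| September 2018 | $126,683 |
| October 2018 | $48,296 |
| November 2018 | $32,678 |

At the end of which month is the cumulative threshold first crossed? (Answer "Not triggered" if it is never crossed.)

Through April 2018: $86,477
Through May 2018: $98,487
Through June 2018: $140,926
Through July 2018: $154,270
Through August 2018: $192,904
Through September 2018: $319,587
Through October 2018: $367,883
Through November 2018: $400,561
Final cumulative total $400,561 ≤ $427,000; the threshold is never exceeded.

Not triggered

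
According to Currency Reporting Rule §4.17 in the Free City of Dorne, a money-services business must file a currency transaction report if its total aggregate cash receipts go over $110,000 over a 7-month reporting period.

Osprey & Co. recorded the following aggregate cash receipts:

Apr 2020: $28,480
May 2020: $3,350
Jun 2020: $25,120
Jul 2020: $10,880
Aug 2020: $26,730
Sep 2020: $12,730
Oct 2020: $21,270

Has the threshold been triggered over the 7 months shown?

Total aggregate cash receipts: $28,480 + $3,350 + $25,120 + $10,880 + $26,730 + $12,730 + $21,270 = $128,560.
$128,560 > $110,000, so the threshold is exceeded.

Yes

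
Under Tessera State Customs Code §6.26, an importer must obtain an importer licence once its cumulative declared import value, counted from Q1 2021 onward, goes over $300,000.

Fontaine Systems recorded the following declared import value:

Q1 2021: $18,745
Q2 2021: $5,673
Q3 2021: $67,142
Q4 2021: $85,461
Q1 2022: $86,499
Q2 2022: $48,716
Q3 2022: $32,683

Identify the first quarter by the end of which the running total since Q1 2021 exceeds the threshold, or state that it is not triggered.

Through Q1 2021: $18,745
Through Q2 2021: $24,418
Through Q3 2021: $91,560
Through Q4 2021: $177,021
Through Q1 2022: $263,520
Through Q2 2022: $312,236 ← exceeds threshold

Q2 2022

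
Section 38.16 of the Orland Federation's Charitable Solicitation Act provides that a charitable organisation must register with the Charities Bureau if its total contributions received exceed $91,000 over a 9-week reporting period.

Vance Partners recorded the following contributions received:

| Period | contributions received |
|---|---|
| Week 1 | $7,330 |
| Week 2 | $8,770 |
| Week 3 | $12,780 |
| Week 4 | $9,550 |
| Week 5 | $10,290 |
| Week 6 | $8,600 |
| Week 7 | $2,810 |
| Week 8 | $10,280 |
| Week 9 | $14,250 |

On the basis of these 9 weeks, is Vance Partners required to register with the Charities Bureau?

No

Total contributions received: $7,330 + $8,770 + $12,780 + $9,550 + $10,290 + $8,600 + $2,810 + $10,280 + $14,250 = $84,660.
$84,660 ≤ $91,000, so the threshold is not exceeded.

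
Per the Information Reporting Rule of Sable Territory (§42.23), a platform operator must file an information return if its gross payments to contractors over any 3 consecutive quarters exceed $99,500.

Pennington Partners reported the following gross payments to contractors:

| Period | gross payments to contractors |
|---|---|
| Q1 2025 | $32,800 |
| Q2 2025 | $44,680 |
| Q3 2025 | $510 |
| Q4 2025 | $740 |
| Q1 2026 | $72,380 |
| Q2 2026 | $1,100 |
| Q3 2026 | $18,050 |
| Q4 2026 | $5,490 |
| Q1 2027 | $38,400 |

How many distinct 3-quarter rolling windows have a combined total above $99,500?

Q1 2025–Q3 2025: $32,800 + $44,680 + $510 = $77,990 (under)
Q2 2025–Q4 2025: $44,680 + $510 + $740 = $45,930 (under)
Q3 2025–Q1 2026: $510 + $740 + $72,380 = $73,630 (under)
Q4 2025–Q2 2026: $740 + $72,380 + $1,100 = $74,220 (under)
Q1 2026–Q3 2026: $72,380 + $1,100 + $18,050 = $91,530 (under)
Q2 2026–Q4 2026: $1,100 + $18,050 + $5,490 = $24,640 (under)
Q3 2026–Q1 2027: $18,050 + $5,490 + $38,400 = $61,940 (under)
0 windows exceed the threshold.

0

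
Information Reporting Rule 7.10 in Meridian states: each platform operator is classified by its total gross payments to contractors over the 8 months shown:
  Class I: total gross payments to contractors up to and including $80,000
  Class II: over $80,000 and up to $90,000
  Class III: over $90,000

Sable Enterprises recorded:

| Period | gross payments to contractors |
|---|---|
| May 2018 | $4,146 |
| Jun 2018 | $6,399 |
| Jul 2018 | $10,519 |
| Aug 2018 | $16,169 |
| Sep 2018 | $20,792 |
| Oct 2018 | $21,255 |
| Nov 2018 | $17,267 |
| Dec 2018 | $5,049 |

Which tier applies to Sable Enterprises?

Class III

Total gross payments to contractors: $4,146 + $6,399 + $10,519 + $16,169 + $20,792 + $21,255 + $17,267 + $5,049 = $101,596.
$101,596 > $90,000, so Class III applies.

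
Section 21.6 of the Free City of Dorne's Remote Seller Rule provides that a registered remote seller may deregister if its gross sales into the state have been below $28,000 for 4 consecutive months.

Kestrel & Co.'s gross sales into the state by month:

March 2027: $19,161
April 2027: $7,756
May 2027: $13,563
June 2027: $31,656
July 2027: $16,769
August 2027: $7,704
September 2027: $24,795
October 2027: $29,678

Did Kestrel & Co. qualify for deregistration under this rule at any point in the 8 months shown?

Months below $28,000: March 2027, April 2027, May 2027, July 2027, August 2027, September 2027.
Longest run of consecutive months below the threshold: 3.
3 < 4, so Kestrel & Co. never became eligible.

No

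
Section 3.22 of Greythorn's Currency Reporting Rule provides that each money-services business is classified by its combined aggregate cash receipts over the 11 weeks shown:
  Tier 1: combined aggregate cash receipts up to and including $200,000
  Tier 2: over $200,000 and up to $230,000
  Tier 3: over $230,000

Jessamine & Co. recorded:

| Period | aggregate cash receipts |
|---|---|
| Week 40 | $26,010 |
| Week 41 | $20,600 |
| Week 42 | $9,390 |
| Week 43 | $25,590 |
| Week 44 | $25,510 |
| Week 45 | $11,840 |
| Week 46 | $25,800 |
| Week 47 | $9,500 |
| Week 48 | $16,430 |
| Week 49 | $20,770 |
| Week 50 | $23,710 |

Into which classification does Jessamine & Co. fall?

Combined aggregate cash receipts: $26,010 + $20,600 + $9,390 + $25,590 + $25,510 + $11,840 + $25,800 + $9,500 + $16,430 + $20,770 + $23,710 = $215,150.
$200,000 < $215,150 ≤ $230,000, so Tier 2 applies.

Tier 2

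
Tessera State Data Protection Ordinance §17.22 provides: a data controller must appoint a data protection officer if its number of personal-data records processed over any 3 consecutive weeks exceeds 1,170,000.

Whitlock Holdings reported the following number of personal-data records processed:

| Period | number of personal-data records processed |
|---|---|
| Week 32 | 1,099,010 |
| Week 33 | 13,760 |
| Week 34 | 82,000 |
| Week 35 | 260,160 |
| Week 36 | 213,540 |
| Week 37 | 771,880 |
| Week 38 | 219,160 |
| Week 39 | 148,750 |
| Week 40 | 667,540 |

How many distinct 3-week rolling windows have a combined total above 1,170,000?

3

Week 32–Week 34: 1,099,010 + 13,760 + 82,000 = 1,194,770 (over)
Week 33–Week 35: 13,760 + 82,000 + 260,160 = 355,920 (under)
Week 34–Week 36: 82,000 + 260,160 + 213,540 = 555,700 (under)
Week 35–Week 37: 260,160 + 213,540 + 771,880 = 1,245,580 (over)
Week 36–Week 38: 213,540 + 771,880 + 219,160 = 1,204,580 (over)
Week 37–Week 39: 771,880 + 219,160 + 148,750 = 1,139,790 (under)
Week 38–Week 40: 219,160 + 148,750 + 667,540 = 1,035,450 (under)
3 windows exceed the threshold.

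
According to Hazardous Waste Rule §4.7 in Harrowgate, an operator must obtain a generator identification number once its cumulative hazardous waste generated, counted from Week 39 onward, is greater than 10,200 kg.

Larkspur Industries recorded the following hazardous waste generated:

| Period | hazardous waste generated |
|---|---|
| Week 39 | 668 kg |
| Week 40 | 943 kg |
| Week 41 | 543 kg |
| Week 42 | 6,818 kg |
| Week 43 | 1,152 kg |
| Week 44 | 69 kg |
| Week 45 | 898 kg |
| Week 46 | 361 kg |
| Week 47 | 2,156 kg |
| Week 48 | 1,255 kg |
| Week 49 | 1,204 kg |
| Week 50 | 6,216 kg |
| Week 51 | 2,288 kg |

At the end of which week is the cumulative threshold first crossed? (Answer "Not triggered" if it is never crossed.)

Through Week 39: 668 kg
Through Week 40: 1,611 kg
Through Week 41: 2,154 kg
Through Week 42: 8,972 kg
Through Week 43: 10,124 kg
Through Week 44: 10,193 kg
Through Week 45: 11,091 kg ← exceeds threshold

Week 45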